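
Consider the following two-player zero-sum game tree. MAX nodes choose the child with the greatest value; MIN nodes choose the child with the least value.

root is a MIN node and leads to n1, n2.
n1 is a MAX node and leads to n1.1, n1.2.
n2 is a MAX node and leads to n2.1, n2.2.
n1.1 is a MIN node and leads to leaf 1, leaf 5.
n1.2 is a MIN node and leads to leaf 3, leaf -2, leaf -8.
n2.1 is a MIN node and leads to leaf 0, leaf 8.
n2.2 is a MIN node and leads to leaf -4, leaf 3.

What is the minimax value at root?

n1.1 (MIN): min(1, 5) = 1
n1.2 (MIN): min(3, -2, -8) = -8
n1 (MAX): max(1, -8) = 1
n2.1 (MIN): min(0, 8) = 0
n2.2 (MIN): min(-4, 3) = -4
n2 (MAX): max(0, -4) = 0
root (MIN): min(1, 0) = 0

0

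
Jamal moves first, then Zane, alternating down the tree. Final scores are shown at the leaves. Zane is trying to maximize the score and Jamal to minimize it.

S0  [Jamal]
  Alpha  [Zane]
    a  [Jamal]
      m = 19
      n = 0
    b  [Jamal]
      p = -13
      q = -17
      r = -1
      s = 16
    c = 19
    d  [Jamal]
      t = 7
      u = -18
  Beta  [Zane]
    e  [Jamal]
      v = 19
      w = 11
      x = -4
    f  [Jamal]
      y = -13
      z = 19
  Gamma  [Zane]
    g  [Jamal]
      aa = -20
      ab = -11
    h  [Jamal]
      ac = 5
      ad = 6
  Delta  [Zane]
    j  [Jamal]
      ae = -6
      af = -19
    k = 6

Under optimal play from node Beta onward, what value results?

e (Jamal): min(19, 11, -4) = -4
f (Jamal): min(-13, 19) = -13
Beta (Zane): max(-4, -13) = -4

-4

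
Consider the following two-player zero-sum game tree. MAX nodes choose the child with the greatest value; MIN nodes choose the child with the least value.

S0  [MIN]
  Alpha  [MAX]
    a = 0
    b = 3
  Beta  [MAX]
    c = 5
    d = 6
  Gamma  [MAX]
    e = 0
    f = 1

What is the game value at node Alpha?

3

Alpha (MAX): max(0, 3) = 3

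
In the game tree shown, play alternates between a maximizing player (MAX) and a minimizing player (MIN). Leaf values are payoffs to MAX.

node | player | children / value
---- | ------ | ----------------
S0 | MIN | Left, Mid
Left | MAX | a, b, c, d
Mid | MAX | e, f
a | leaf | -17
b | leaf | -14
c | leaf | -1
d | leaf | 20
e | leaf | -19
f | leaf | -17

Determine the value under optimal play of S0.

-17

Left (MAX): max(-17, -14, -1, 20) = 20
Mid (MAX): max(-19, -17) = -17
S0 (MIN): min(20, -17) = -17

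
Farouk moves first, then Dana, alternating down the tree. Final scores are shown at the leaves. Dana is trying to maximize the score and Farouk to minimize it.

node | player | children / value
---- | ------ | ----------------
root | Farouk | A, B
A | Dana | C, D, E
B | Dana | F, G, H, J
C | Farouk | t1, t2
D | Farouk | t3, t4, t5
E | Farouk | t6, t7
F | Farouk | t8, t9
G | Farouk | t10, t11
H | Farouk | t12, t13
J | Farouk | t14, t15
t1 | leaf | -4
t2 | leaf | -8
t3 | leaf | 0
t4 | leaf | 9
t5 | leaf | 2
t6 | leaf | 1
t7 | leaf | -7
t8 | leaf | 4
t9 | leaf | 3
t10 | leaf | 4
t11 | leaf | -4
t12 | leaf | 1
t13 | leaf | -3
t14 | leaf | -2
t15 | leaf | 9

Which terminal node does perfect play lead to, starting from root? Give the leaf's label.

t3

C (Farouk): min(-4, -8) = -8
D (Farouk): min(0, 9, 2) = 0
E (Farouk): min(1, -7) = -7
A (Dana): max(-8, 0, -7) = 0
F (Farouk): min(4, 3) = 3
G (Farouk): min(4, -4) = -4
H (Farouk): min(1, -3) = -3
J (Farouk): min(-2, 9) = -2
B (Dana): max(3, -4, -3, -2) = 3
root (Farouk): min(0, 3) = 0
At root, Farouk picks A (lowest: 0).
At A, Dana picks D (highest: 0).
At D, Farouk picks t3 (lowest: 0).
Terminal value 0.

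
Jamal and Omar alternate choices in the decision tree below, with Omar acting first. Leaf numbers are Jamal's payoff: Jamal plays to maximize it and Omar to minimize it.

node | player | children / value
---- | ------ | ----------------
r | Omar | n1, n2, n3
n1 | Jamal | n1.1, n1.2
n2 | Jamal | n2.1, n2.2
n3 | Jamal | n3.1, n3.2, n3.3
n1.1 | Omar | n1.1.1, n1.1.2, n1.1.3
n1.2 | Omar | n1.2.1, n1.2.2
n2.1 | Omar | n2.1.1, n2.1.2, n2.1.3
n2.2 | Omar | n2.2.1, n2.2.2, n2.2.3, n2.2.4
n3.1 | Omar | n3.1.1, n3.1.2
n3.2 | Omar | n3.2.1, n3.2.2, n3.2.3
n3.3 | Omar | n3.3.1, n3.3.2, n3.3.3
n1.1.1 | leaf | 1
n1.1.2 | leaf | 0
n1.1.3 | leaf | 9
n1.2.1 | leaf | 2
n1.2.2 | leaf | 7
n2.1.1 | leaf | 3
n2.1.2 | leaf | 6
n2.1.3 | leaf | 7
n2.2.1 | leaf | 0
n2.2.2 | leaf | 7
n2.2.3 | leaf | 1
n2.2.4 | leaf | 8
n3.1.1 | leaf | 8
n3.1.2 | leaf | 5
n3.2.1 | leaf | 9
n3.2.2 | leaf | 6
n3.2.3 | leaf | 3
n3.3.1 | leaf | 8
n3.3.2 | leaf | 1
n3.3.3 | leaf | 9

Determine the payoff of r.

2

n1.1 (Omar): min(1, 0, 9) = 0
n1.2 (Omar): min(2, 7) = 2
n1 (Jamal): max(0, 2) = 2
n2.1 (Omar): min(3, 6, 7) = 3
n2.2 (Omar): min(0, 7, 1, 8) = 0
n2 (Jamal): max(3, 0) = 3
n3.1 (Omar): min(8, 5) = 5
n3.2 (Omar): min(9, 6, 3) = 3
n3.3 (Omar): min(8, 1, 9) = 1
n3 (Jamal): max(5, 3, 1) = 5
r (Omar): min(2, 3, 5) = 2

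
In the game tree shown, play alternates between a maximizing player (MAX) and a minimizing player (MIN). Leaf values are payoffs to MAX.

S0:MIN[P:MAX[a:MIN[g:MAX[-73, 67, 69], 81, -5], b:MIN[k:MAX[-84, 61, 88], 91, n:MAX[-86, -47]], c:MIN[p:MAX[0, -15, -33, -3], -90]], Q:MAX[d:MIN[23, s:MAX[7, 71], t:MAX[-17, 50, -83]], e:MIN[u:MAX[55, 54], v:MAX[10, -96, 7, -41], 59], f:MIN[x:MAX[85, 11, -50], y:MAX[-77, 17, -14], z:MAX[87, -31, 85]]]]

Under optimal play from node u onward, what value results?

u (MAX): max(55, 54) = 55

55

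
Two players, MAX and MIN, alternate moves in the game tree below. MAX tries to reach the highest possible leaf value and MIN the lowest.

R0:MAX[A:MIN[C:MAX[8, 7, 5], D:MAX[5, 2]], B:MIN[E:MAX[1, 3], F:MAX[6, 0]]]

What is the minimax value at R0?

5

C (MAX): max(8, 7, 5) = 8
D (MAX): max(5, 2) = 5
A (MIN): min(8, 5) = 5
E (MAX): max(1, 3) = 3
F (MAX): max(6, 0) = 6
B (MIN): min(3, 6) = 3
R0 (MAX): max(5, 3) = 5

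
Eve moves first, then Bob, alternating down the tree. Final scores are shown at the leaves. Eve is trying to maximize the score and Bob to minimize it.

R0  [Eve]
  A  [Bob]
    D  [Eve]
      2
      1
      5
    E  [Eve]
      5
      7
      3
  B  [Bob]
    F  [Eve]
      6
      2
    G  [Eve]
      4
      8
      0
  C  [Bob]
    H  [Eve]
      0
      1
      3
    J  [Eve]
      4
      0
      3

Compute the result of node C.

3

H (Eve): max(0, 1, 3) = 3
J (Eve): max(4, 0, 3) = 4
C (Bob): min(3, 4) = 3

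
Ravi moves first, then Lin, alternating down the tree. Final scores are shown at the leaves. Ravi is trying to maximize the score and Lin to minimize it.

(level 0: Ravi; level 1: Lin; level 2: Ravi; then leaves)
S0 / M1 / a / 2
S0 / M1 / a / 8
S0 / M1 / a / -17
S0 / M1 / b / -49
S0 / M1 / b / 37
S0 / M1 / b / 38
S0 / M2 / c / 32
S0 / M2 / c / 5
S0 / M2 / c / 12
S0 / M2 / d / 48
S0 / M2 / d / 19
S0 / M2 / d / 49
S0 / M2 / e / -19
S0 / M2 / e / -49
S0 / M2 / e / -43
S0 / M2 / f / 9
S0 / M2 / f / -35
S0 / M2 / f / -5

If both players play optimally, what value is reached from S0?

a (Ravi): max(2, 8, -17) = 8
b (Ravi): max(-49, 37, 38) = 38
M1 (Lin): min(8, 38) = 8
c (Ravi): max(32, 5, 12) = 32
d (Ravi): max(48, 19, 49) = 49
e (Ravi): max(-19, -49, -43) = -19
f (Ravi): max(9, -35, -5) = 9
M2 (Lin): min(32, 49, -19, 9) = -19
S0 (Ravi): max(8, -19) = 8

8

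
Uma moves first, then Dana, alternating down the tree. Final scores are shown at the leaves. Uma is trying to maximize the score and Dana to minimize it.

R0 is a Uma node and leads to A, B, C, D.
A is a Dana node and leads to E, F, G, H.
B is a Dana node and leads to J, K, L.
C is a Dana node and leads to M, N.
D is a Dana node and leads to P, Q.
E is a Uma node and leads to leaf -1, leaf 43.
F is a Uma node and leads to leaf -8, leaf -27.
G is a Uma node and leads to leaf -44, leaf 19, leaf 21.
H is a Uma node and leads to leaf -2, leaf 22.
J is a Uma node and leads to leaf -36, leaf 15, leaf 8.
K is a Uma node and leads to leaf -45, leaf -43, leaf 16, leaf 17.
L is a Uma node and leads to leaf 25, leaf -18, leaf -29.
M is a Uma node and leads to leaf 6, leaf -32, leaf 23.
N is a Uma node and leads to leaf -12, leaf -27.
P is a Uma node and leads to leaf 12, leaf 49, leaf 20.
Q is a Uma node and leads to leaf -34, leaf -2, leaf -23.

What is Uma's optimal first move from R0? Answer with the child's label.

B

E (Uma): max(-1, 43) = 43
F (Uma): max(-8, -27) = -8
G (Uma): max(-44, 19, 21) = 21
H (Uma): max(-2, 22) = 22
A (Dana): min(43, -8, 21, 22) = -8
J (Uma): max(-36, 15, 8) = 15
K (Uma): max(-45, -43, 16, 17) = 17
L (Uma): max(25, -18, -29) = 25
B (Dana): min(15, 17, 25) = 15
M (Uma): max(6, -32, 23) = 23
N (Uma): max(-12, -27) = -12
C (Dana): min(23, -12) = -12
P (Uma): max(12, 49, 20) = 49
Q (Uma): max(-34, -2, -23) = -2
D (Dana): min(49, -2) = -2
R0 (Uma): max(-8, 15, -12, -2) = 15
Uma at R0 wants the highest of {A=-8, B=15, C=-12, D=-2}, so chooses B.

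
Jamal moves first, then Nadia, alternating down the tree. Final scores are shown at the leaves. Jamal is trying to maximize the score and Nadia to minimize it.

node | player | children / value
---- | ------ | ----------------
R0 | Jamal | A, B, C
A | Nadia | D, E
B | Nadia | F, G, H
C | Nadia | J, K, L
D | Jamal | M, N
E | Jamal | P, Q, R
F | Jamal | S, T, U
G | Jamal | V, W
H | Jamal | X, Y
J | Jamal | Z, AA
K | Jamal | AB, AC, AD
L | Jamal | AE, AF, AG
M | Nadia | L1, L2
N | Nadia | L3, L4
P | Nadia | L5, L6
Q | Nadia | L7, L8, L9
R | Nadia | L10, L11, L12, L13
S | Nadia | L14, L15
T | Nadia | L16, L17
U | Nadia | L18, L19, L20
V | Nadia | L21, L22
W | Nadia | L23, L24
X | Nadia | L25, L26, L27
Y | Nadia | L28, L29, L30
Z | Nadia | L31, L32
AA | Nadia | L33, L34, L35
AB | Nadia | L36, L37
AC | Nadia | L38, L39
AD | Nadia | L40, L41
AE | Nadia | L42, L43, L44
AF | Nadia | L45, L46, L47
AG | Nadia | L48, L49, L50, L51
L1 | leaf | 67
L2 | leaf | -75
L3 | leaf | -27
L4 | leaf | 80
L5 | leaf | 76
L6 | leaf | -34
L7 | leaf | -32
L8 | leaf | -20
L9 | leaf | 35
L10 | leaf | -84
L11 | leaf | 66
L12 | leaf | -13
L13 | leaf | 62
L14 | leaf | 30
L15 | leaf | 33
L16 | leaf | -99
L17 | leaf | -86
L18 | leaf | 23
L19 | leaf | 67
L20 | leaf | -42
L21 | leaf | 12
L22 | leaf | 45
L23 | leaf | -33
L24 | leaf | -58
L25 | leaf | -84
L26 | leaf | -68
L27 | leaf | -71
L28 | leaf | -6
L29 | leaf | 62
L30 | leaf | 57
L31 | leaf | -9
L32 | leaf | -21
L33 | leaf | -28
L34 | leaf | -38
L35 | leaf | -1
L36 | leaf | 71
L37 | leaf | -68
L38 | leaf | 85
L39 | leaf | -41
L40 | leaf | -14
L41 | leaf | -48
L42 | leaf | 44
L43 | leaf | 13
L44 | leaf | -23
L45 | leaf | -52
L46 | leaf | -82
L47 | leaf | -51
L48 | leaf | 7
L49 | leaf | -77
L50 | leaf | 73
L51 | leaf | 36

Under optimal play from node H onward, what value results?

X (Nadia): min(-84, -68, -71) = -84
Y (Nadia): min(-6, 62, 57) = -6
H (Jamal): max(-84, -6) = -6

-6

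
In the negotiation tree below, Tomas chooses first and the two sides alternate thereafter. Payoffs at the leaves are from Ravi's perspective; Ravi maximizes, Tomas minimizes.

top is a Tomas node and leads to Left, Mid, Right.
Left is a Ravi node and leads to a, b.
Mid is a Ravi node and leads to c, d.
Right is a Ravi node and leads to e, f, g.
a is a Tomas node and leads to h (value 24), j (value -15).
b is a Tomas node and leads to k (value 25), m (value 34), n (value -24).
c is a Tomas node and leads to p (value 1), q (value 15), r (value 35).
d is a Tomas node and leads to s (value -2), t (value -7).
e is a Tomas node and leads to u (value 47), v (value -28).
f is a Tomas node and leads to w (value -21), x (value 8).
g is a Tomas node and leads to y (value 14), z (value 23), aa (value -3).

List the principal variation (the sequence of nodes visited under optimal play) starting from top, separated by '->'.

a (Tomas): min(24, -15) = -15
b (Tomas): min(25, 34, -24) = -24
Left (Ravi): max(-15, -24) = -15
c (Tomas): min(1, 15, 35) = 1
d (Tomas): min(-2, -7) = -7
Mid (Ravi): max(1, -7) = 1
e (Tomas): min(47, -28) = -28
f (Tomas): min(-21, 8) = -21
g (Tomas): min(14, 23, -3) = -3
Right (Ravi): max(-28, -21, -3) = -3
top (Tomas): min(-15, 1, -3) = -15
At top, Tomas picks Left (lowest: -15).
At Left, Ravi picks a (highest: -15).
At a, Tomas picks j (lowest: -15).
Terminal value -15.

top -> Left -> a -> j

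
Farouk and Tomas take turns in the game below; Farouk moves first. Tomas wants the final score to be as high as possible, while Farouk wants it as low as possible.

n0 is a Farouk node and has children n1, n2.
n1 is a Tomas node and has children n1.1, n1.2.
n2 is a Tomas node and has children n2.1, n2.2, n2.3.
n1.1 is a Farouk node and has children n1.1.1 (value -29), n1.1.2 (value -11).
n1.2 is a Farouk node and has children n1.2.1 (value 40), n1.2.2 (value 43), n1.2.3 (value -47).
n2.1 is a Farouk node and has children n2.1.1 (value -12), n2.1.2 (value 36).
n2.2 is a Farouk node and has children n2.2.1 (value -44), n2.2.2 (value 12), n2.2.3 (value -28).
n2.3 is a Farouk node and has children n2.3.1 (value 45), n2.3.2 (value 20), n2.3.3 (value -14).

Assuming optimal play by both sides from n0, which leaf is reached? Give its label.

n1.1.1

n1.1 (Farouk): min(-29, -11) = -29
n1.2 (Farouk): min(40, 43, -47) = -47
n1 (Tomas): max(-29, -47) = -29
n2.1 (Farouk): min(-12, 36) = -12
n2.2 (Farouk): min(-44, 12, -28) = -44
n2.3 (Farouk): min(45, 20, -14) = -14
n2 (Tomas): max(-12, -44, -14) = -12
n0 (Farouk): min(-29, -12) = -29
At n0, Farouk picks n1 (lowest: -29).
At n1, Tomas picks n1.1 (highest: -29).
At n1.1, Farouk picks n1.1.1 (lowest: -29).
Terminal value -29.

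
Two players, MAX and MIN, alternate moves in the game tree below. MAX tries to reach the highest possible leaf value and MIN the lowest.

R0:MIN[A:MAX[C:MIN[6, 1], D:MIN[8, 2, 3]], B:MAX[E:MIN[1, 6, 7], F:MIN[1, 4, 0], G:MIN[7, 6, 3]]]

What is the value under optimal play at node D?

D (MIN): min(8, 2, 3) = 2

2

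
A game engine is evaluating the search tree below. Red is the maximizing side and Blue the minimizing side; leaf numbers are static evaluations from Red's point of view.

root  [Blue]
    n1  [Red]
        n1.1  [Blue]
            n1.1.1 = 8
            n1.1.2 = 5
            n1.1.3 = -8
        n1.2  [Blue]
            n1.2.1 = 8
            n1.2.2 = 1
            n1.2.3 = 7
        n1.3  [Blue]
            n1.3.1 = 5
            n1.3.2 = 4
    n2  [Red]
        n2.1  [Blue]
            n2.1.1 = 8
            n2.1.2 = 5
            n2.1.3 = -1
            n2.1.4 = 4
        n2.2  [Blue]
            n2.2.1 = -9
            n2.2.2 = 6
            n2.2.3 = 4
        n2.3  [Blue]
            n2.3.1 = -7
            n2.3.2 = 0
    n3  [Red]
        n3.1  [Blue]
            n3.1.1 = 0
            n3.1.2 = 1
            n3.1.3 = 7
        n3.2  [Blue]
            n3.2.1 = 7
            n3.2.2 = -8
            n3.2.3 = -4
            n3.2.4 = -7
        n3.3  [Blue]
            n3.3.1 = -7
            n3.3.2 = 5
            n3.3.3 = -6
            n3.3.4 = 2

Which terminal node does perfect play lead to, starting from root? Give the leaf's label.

n2.1.3

n1.1 (Blue): min(8, 5, -8) = -8
n1.2 (Blue): min(8, 1, 7) = 1
n1.3 (Blue): min(5, 4) = 4
n1 (Red): max(-8, 1, 4) = 4
n2.1 (Blue): min(8, 5, -1, 4) = -1
n2.2 (Blue): min(-9, 6, 4) = -9
n2.3 (Blue): min(-7, 0) = -7
n2 (Red): max(-1, -9, -7) = -1
n3.1 (Blue): min(0, 1, 7) = 0
n3.2 (Blue): min(7, -8, -4, -7) = -8
n3.3 (Blue): min(-7, 5, -6, 2) = -7
n3 (Red): max(0, -8, -7) = 0
root (Blue): min(4, -1, 0) = -1
At root, Blue picks n2 (lowest: -1).
At n2, Red picks n2.1 (highest: -1).
At n2.1, Blue picks n2.1.3 (lowest: -1).
Terminal value -1.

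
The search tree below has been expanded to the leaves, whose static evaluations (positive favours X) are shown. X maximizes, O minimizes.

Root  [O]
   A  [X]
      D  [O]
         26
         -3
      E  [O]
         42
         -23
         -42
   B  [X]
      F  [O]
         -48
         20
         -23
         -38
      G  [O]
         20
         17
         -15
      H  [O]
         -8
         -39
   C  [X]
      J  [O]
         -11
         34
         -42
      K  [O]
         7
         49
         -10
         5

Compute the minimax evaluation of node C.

-10

J (O): min(-11, 34, -42) = -42
K (O): min(7, 49, -10, 5) = -10
C (X): max(-42, -10) = -10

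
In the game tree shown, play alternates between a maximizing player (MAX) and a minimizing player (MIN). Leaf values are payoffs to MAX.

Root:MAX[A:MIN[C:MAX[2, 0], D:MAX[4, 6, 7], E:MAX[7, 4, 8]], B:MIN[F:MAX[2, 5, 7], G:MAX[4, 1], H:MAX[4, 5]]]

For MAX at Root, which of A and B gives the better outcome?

B

C (MAX): max(2, 0) = 2
D (MAX): max(4, 6, 7) = 7
E (MAX): max(7, 4, 8) = 8
A (MIN): min(2, 7, 8) = 2
F (MAX): max(2, 5, 7) = 7
G (MAX): max(4, 1) = 4
H (MAX): max(4, 5) = 5
B (MIN): min(7, 4, 5) = 4
MAX prefers the higher value; A=2, B=4. B is better since 4 > 2.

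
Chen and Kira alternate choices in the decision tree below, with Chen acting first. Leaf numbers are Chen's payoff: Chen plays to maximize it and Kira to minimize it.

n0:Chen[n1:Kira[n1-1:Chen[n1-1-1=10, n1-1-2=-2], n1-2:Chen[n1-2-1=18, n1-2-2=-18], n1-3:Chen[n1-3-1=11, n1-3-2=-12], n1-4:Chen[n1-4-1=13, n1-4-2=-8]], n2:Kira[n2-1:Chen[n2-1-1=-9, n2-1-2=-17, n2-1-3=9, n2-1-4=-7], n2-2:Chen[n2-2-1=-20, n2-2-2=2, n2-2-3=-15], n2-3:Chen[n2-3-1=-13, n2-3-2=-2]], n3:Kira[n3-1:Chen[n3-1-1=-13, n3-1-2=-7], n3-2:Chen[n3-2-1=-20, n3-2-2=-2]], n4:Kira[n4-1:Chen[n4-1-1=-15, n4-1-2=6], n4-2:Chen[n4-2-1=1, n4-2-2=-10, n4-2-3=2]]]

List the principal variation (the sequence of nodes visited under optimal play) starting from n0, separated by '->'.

n0 -> n1 -> n1-1 -> n1-1-1

n1-1 (Chen): max(10, -2) = 10
n1-2 (Chen): max(18, -18) = 18
n1-3 (Chen): max(11, -12) = 11
n1-4 (Chen): max(13, -8) = 13
n1 (Kira): min(10, 18, 11, 13) = 10
n2-1 (Chen): max(-9, -17, 9, -7) = 9
n2-2 (Chen): max(-20, 2, -15) = 2
n2-3 (Chen): max(-13, -2) = -2
n2 (Kira): min(9, 2, -2) = -2
n3-1 (Chen): max(-13, -7) = -7
n3-2 (Chen): max(-20, -2) = -2
n3 (Kira): min(-7, -2) = -7
n4-1 (Chen): max(-15, 6) = 6
n4-2 (Chen): max(1, -10, 2) = 2
n4 (Kira): min(6, 2) = 2
n0 (Chen): max(10, -2, -7, 2) = 10
At n0, Chen picks n1 (highest: 10).
At n1, Kira picks n1-1 (lowest: 10).
At n1-1, Chen picks n1-1-1 (highest: 10).
Terminal value 10.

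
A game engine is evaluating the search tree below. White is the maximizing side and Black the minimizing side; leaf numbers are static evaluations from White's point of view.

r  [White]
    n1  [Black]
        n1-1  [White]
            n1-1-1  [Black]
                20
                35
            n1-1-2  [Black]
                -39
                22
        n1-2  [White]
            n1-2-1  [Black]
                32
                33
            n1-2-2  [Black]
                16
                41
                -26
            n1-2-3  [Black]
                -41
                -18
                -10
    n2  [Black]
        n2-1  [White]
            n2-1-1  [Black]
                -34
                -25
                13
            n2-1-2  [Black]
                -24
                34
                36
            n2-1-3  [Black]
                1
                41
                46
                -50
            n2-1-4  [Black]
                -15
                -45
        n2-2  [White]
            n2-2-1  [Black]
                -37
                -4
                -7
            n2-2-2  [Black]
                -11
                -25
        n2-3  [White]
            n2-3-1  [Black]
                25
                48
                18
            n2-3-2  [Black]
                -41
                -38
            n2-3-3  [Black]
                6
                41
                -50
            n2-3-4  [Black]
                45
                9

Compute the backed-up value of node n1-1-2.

-39

n1-1-2 (Black): min(-39, 22) = -39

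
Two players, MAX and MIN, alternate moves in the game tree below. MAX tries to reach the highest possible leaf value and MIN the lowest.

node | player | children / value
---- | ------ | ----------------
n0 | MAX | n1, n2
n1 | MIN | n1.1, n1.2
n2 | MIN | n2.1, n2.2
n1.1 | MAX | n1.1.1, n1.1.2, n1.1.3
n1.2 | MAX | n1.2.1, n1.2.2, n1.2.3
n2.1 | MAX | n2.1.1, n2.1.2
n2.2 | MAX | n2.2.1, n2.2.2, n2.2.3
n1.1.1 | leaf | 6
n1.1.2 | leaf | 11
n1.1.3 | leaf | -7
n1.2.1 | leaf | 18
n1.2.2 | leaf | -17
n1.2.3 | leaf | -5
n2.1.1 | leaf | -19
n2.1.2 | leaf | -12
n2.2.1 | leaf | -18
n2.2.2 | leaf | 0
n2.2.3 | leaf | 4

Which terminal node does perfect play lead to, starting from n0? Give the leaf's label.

n1.1 (MAX): max(6, 11, -7) = 11
n1.2 (MAX): max(18, -17, -5) = 18
n1 (MIN): min(11, 18) = 11
n2.1 (MAX): max(-19, -12) = -12
n2.2 (MAX): max(-18, 0, 4) = 4
n2 (MIN): min(-12, 4) = -12
n0 (MAX): max(11, -12) = 11
At n0, MAX picks n1 (highest: 11).
At n1, MIN picks n1.1 (lowest: 11).
At n1.1, MAX picks n1.1.2 (highest: 11).
Terminal value 11.

n1.1.2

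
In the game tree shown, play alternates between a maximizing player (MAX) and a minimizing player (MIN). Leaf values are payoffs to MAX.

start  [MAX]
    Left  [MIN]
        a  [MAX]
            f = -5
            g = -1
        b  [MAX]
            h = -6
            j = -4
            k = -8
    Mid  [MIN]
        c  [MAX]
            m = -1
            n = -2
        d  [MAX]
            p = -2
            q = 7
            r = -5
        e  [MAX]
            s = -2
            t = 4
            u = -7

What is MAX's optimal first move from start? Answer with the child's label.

Mid

a (MAX): max(-5, -1) = -1
b (MAX): max(-6, -4, -8) = -4
Left (MIN): min(-1, -4) = -4
c (MAX): max(-1, -2) = -1
d (MAX): max(-2, 7, -5) = 7
e (MAX): max(-2, 4, -7) = 4
Mid (MIN): min(-1, 7, 4) = -1
start (MAX): max(-4, -1) = -1
MAX at start wants the highest of {Left=-4, Mid=-1}, so chooses Mid.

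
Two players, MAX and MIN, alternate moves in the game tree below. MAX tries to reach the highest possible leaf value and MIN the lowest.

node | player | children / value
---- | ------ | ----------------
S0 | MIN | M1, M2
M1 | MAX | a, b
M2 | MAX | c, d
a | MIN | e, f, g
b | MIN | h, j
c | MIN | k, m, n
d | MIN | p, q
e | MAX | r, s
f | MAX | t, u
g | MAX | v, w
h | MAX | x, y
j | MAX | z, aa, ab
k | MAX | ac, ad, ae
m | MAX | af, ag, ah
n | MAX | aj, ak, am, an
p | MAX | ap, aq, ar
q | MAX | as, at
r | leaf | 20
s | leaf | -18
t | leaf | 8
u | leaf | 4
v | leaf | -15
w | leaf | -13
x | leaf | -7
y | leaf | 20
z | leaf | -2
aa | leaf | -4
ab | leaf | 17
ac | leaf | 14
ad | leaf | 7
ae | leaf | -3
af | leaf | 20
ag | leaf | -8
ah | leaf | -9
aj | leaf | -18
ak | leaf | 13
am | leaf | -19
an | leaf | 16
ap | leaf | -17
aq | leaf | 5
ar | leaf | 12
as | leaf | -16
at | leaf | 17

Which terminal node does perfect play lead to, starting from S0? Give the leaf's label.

e (MAX): max(20, -18) = 20
f (MAX): max(8, 4) = 8
g (MAX): max(-15, -13) = -13
a (MIN): min(20, 8, -13) = -13
h (MAX): max(-7, 20) = 20
j (MAX): max(-2, -4, 17) = 17
b (MIN): min(20, 17) = 17
M1 (MAX): max(-13, 17) = 17
k (MAX): max(14, 7, -3) = 14
m (MAX): max(20, -8, -9) = 20
n (MAX): max(-18, 13, -19, 16) = 16
c (MIN): min(14, 20, 16) = 14
p (MAX): max(-17, 5, 12) = 12
q (MAX): max(-16, 17) = 17
d (MIN): min(12, 17) = 12
M2 (MAX): max(14, 12) = 14
S0 (MIN): min(17, 14) = 14
At S0, MIN picks M2 (lowest: 14).
At M2, MAX picks c (highest: 14).
At c, MIN picks k (lowest: 14).
At k, MAX picks ac (highest: 14).
Terminal value 14.

ac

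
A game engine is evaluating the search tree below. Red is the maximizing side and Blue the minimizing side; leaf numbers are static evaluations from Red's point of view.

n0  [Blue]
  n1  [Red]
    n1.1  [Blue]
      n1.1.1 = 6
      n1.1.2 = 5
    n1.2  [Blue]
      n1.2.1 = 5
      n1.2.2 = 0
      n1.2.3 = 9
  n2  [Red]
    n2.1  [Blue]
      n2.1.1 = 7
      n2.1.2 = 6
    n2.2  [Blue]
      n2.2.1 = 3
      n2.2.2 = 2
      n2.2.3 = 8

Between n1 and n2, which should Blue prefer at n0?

n1

n1.1 (Blue): min(6, 5) = 5
n1.2 (Blue): min(5, 0, 9) = 0
n1 (Red): max(5, 0) = 5
n2.1 (Blue): min(7, 6) = 6
n2.2 (Blue): min(3, 2, 8) = 2
n2 (Red): max(6, 2) = 6
Blue prefers the lower value; n1=5, n2=6. n1 is better since 5 < 6.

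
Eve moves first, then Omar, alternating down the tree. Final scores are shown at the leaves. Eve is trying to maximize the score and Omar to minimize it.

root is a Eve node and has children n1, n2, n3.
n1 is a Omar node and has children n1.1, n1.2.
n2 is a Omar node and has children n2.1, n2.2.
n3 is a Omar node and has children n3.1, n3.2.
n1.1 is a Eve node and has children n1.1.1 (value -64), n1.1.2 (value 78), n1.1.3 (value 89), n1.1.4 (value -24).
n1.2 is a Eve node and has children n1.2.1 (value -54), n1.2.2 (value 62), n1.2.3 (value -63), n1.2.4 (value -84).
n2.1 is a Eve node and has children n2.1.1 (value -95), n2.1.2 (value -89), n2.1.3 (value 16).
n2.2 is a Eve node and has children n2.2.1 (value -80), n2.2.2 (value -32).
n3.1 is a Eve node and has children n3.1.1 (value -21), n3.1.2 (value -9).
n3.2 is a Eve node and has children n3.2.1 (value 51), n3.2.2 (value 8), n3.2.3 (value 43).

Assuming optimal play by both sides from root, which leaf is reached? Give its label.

n1.2.2

n1.1 (Eve): max(-64, 78, 89, -24) = 89
n1.2 (Eve): max(-54, 62, -63, -84) = 62
n1 (Omar): min(89, 62) = 62
n2.1 (Eve): max(-95, -89, 16) = 16
n2.2 (Eve): max(-80, -32) = -32
n2 (Omar): min(16, -32) = -32
n3.1 (Eve): max(-21, -9) = -9
n3.2 (Eve): max(51, 8, 43) = 51
n3 (Omar): min(-9, 51) = -9
root (Eve): max(62, -32, -9) = 62
At root, Eve picks n1 (highest: 62).
At n1, Omar picks n1.2 (lowest: 62).
At n1.2, Eve picks n1.2.2 (highest: 62).
Terminal value 62.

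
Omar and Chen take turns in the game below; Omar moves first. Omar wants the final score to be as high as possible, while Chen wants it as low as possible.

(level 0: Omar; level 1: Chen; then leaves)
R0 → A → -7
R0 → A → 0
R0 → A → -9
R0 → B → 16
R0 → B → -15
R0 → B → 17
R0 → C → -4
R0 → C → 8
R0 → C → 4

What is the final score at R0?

-4

A (Chen): min(-7, 0, -9) = -9
B (Chen): min(16, -15, 17) = -15
C (Chen): min(-4, 8, 4) = -4
R0 (Omar): max(-9, -15, -4) = -4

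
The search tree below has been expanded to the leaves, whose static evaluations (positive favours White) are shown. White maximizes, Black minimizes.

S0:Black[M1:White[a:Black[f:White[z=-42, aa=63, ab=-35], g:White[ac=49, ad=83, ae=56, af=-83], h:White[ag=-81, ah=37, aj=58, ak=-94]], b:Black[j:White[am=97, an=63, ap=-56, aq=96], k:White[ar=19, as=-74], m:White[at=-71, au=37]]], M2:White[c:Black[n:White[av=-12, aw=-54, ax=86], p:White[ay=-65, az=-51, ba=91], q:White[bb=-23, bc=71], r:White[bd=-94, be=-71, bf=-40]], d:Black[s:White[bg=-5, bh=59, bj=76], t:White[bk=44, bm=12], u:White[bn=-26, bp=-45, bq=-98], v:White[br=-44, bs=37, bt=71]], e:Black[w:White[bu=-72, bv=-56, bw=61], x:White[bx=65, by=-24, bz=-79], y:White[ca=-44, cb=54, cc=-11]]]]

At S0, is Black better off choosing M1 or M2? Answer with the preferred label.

f (White): max(-42, 63, -35) = 63
g (White): max(49, 83, 56, -83) = 83
h (White): max(-81, 37, 58, -94) = 58
a (Black): min(63, 83, 58) = 58
j (White): max(97, 63, -56, 96) = 97
k (White): max(19, -74) = 19
m (White): max(-71, 37) = 37
b (Black): min(97, 19, 37) = 19
M1 (White): max(58, 19) = 58
n (White): max(-12, -54, 86) = 86
p (White): max(-65, -51, 91) = 91
q (White): max(-23, 71) = 71
r (White): max(-94, -71, -40) = -40
c (Black): min(86, 91, 71, -40) = -40
s (White): max(-5, 59, 76) = 76
t (White): max(44, 12) = 44
u (White): max(-26, -45, -98) = -26
v (White): max(-44, 37, 71) = 71
d (Black): min(76, 44, -26, 71) = -26
w (White): max(-72, -56, 61) = 61
x (White): max(65, -24, -79) = 65
y (White): max(-44, 54, -11) = 54
e (Black): min(61, 65, 54) = 54
M2 (White): max(-40, -26, 54) = 54
Black prefers the lower value; M1=58, M2=54. M2 is better since 54 < 58.

M2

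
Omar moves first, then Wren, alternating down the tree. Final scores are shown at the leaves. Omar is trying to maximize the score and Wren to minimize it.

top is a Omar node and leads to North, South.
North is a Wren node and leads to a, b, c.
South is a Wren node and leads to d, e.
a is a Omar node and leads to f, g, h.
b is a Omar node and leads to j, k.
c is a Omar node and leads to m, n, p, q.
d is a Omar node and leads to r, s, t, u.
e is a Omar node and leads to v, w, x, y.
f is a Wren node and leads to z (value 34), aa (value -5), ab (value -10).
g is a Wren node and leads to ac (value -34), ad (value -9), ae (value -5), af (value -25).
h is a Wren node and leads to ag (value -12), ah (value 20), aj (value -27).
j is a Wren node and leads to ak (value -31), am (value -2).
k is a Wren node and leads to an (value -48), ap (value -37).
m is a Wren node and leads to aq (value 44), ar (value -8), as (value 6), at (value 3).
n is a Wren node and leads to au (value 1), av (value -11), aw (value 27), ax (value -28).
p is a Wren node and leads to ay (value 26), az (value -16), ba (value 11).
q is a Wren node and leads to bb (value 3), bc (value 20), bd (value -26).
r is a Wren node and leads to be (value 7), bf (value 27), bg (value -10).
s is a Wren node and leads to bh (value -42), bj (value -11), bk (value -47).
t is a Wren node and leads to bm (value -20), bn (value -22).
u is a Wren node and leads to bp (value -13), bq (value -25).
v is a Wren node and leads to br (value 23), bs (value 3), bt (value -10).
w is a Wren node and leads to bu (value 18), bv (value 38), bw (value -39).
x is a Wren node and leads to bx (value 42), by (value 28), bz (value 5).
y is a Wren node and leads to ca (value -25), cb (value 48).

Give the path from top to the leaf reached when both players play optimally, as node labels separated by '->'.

f (Wren): min(34, -5, -10) = -10
g (Wren): min(-34, -9, -5, -25) = -34
h (Wren): min(-12, 20, -27) = -27
a (Omar): max(-10, -34, -27) = -10
j (Wren): min(-31, -2) = -31
k (Wren): min(-48, -37) = -48
b (Omar): max(-31, -48) = -31
m (Wren): min(44, -8, 6, 3) = -8
n (Wren): min(1, -11, 27, -28) = -28
p (Wren): min(26, -16, 11) = -16
q (Wren): min(3, 20, -26) = -26
c (Omar): max(-8, -28, -16, -26) = -8
North (Wren): min(-10, -31, -8) = -31
r (Wren): min(7, 27, -10) = -10
s (Wren): min(-42, -11, -47) = -47
t (Wren): min(-20, -22) = -22
u (Wren): min(-13, -25) = -25
d (Omar): max(-10, -47, -22, -25) = -10
v (Wren): min(23, 3, -10) = -10
w (Wren): min(18, 38, -39) = -39
x (Wren): min(42, 28, 5) = 5
y (Wren): min(-25, 48) = -25
e (Omar): max(-10, -39, 5, -25) = 5
South (Wren): min(-10, 5) = -10
top (Omar): max(-31, -10) = -10
At top, Omar picks South (highest: -10).
At South, Wren picks d (lowest: -10).
At d, Omar picks r (highest: -10).
At r, Wren picks bg (lowest: -10).
Terminal value -10.

top -> South -> d -> r -> bg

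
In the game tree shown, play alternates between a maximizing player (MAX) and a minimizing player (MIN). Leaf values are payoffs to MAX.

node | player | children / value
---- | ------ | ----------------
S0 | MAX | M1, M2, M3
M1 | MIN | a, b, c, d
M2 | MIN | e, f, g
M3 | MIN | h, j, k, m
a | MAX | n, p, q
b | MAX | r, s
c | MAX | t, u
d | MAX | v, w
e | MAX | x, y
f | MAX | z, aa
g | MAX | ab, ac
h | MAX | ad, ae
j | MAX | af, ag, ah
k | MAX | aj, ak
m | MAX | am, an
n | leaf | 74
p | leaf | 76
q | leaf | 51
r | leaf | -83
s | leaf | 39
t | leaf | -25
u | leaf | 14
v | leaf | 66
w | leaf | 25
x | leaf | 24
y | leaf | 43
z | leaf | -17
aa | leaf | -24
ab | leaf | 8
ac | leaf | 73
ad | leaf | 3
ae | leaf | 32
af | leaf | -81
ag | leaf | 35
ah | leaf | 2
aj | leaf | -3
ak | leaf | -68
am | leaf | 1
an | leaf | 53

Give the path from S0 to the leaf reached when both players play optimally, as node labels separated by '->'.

S0 -> M1 -> c -> u

a (MAX): max(74, 76, 51) = 76
b (MAX): max(-83, 39) = 39
c (MAX): max(-25, 14) = 14
d (MAX): max(66, 25) = 66
M1 (MIN): min(76, 39, 14, 66) = 14
e (MAX): max(24, 43) = 43
f (MAX): max(-17, -24) = -17
g (MAX): max(8, 73) = 73
M2 (MIN): min(43, -17, 73) = -17
h (MAX): max(3, 32) = 32
j (MAX): max(-81, 35, 2) = 35
k (MAX): max(-3, -68) = -3
m (MAX): max(1, 53) = 53
M3 (MIN): min(32, 35, -3, 53) = -3
S0 (MAX): max(14, -17, -3) = 14
At S0, MAX picks M1 (highest: 14).
At M1, MIN picks c (lowest: 14).
At c, MAX picks u (highest: 14).
Terminal value 14.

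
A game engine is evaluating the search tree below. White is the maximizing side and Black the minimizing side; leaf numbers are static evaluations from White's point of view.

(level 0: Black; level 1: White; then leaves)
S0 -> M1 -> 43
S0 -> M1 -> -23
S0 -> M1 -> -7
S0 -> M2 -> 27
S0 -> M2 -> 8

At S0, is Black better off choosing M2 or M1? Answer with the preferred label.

M2 (White): max(27, 8) = 27
M1 (White): max(43, -23, -7) = 43
Black prefers the lower value; M2=27, M1=43. M2 is better since 27 < 43.

M2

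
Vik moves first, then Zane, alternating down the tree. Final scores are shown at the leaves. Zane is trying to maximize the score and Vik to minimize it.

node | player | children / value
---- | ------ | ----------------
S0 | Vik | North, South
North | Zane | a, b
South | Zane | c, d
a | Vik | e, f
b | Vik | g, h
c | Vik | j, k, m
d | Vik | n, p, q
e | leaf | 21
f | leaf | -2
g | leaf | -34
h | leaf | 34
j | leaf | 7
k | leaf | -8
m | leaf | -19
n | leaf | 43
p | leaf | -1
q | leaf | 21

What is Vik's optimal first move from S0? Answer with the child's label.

North

a (Vik): min(21, -2) = -2
b (Vik): min(-34, 34) = -34
North (Zane): max(-2, -34) = -2
c (Vik): min(7, -8, -19) = -19
d (Vik): min(43, -1, 21) = -1
South (Zane): max(-19, -1) = -1
S0 (Vik): min(-2, -1) = -2
Vik at S0 wants the lowest of {North=-2, South=-1}, so chooses North.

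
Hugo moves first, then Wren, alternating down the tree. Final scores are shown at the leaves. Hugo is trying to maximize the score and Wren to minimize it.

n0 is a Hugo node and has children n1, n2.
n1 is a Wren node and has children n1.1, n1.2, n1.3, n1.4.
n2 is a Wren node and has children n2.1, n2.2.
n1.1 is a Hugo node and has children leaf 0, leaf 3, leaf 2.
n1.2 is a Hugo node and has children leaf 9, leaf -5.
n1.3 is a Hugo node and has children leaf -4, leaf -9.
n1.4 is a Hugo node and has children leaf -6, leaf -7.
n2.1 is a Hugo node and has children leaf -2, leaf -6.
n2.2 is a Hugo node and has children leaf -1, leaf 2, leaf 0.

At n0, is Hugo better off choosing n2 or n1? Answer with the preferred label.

n2.1 (Hugo): max(-2, -6) = -2
n2.2 (Hugo): max(-1, 2, 0) = 2
n2 (Wren): min(-2, 2) = -2
n1.1 (Hugo): max(0, 3, 2) = 3
n1.2 (Hugo): max(9, -5) = 9
n1.3 (Hugo): max(-4, -9) = -4
n1.4 (Hugo): max(-6, -7) = -6
n1 (Wren): min(3, 9, -4, -6) = -6
Hugo prefers the higher value; n2=-2, n1=-6. n2 is better since -2 > -6.

n2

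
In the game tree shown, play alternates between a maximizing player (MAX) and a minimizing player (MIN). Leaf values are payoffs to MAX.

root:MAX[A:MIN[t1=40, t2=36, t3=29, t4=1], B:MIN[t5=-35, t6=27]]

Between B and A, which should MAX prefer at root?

B (MIN): min(-35, 27) = -35
A (MIN): min(40, 36, 29, 1) = 1
MAX prefers the higher value; B=-35, A=1. A is better since 1 > -35.

A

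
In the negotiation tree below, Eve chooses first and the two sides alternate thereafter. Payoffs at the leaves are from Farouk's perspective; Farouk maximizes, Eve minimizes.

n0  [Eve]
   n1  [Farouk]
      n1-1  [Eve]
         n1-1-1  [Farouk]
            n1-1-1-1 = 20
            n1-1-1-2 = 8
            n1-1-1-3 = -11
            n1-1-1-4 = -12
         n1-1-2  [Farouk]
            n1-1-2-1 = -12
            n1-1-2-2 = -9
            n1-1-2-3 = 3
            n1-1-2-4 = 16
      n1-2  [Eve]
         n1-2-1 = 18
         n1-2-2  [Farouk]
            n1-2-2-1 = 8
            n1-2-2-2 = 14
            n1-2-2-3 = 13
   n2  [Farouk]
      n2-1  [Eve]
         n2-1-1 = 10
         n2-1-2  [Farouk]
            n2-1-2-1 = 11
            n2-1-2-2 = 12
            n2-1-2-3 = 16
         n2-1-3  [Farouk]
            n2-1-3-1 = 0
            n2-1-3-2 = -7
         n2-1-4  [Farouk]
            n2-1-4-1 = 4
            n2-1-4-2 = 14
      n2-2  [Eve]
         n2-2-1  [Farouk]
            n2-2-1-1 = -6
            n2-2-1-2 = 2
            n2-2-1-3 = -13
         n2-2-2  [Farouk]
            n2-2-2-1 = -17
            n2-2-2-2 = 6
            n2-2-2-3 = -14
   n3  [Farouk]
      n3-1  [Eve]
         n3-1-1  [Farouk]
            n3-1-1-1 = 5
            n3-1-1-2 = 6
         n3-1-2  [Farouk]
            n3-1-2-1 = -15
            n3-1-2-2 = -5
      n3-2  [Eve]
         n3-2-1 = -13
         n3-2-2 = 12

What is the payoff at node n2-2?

n2-2-1 (Farouk): max(-6, 2, -13) = 2
n2-2-2 (Farouk): max(-17, 6, -14) = 6
n2-2 (Eve): min(2, 6) = 2

2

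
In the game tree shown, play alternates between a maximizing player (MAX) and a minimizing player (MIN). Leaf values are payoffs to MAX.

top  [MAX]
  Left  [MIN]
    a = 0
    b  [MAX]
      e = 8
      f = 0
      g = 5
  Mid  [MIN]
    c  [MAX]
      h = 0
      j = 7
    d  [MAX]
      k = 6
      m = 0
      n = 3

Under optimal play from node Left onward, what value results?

0

b (MAX): max(8, 0, 5) = 8
Left (MIN): min(0, 8) = 0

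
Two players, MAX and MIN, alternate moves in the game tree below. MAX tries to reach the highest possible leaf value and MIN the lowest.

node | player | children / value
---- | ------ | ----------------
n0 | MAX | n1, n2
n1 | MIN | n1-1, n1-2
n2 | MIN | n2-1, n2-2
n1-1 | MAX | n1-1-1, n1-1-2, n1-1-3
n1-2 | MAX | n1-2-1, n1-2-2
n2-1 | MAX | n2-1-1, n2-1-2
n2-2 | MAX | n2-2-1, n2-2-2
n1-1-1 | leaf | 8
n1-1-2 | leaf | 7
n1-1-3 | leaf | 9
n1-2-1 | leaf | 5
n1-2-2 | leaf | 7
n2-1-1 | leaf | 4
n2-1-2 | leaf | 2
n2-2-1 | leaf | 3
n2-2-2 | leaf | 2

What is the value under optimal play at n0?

n1-1 (MAX): max(8, 7, 9) = 9
n1-2 (MAX): max(5, 7) = 7
n1 (MIN): min(9, 7) = 7
n2-1 (MAX): max(4, 2) = 4
n2-2 (MAX): max(3, 2) = 3
n2 (MIN): min(4, 3) = 3
n0 (MAX): max(7, 3) = 7

7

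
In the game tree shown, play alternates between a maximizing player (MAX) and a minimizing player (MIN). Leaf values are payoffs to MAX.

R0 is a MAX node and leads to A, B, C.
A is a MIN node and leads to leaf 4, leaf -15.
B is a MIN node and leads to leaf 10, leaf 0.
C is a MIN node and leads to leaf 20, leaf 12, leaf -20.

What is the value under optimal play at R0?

0

A (MIN): min(4, -15) = -15
B (MIN): min(10, 0) = 0
C (MIN): min(20, 12, -20) = -20
R0 (MAX): max(-15, 0, -20) = 0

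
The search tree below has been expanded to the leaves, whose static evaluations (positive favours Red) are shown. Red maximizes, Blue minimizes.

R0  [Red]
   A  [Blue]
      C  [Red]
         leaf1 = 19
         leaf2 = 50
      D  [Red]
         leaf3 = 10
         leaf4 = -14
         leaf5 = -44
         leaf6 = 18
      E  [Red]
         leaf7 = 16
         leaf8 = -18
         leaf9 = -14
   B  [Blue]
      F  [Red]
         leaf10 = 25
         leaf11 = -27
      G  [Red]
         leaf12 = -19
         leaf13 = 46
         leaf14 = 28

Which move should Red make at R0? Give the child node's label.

C (Red): max(19, 50) = 50
D (Red): max(10, -14, -44, 18) = 18
E (Red): max(16, -18, -14) = 16
A (Blue): min(50, 18, 16) = 16
F (Red): max(25, -27) = 25
G (Red): max(-19, 46, 28) = 46
B (Blue): min(25, 46) = 25
R0 (Red): max(16, 25) = 25
Red at R0 wants the highest of {A=16, B=25}, so chooses B.

B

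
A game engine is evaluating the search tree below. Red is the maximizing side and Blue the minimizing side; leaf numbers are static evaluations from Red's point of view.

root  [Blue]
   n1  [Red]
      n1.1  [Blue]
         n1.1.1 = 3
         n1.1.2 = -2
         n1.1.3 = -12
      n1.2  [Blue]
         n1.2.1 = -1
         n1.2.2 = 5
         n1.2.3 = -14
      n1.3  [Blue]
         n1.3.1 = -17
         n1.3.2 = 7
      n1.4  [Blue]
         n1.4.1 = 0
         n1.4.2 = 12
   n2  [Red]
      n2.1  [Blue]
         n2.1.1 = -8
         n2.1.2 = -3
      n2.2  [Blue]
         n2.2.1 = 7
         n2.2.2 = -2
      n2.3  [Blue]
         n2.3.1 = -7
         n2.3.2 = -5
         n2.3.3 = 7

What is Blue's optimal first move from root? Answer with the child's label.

n1.1 (Blue): min(3, -2, -12) = -12
n1.2 (Blue): min(-1, 5, -14) = -14
n1.3 (Blue): min(-17, 7) = -17
n1.4 (Blue): min(0, 12) = 0
n1 (Red): max(-12, -14, -17, 0) = 0
n2.1 (Blue): min(-8, -3) = -8
n2.2 (Blue): min(7, -2) = -2
n2.3 (Blue): min(-7, -5, 7) = -7
n2 (Red): max(-8, -2, -7) = -2
root (Blue): min(0, -2) = -2
Blue at root wants the lowest of {n1=0, n2=-2}, so chooses n2.

n2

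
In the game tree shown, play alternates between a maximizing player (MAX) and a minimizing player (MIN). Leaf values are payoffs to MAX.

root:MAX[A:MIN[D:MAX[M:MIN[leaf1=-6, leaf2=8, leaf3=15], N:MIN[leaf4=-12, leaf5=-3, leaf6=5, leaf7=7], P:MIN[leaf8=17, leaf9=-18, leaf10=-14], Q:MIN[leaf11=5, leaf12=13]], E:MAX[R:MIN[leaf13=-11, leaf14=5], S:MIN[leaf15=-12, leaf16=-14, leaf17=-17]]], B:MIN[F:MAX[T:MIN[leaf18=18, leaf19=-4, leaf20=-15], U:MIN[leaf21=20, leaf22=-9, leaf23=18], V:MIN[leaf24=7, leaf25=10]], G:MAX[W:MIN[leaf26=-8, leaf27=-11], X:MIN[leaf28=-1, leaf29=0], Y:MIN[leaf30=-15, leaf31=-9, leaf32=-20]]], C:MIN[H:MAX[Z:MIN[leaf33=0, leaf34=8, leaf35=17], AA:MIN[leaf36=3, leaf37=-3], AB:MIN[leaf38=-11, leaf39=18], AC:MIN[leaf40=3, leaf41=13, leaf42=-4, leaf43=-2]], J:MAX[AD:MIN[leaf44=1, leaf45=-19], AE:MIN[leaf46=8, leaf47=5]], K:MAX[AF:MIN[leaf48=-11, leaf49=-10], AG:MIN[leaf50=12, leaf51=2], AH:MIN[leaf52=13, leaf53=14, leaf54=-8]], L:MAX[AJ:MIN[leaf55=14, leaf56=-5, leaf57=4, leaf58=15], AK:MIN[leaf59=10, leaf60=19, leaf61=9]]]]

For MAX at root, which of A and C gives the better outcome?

C

M (MIN): min(-6, 8, 15) = -6
N (MIN): min(-12, -3, 5, 7) = -12
P (MIN): min(17, -18, -14) = -18
Q (MIN): min(5, 13) = 5
D (MAX): max(-6, -12, -18, 5) = 5
R (MIN): min(-11, 5) = -11
S (MIN): min(-12, -14, -17) = -17
E (MAX): max(-11, -17) = -11
A (MIN): min(5, -11) = -11
Z (MIN): min(0, 8, 17) = 0
AA (MIN): min(3, -3) = -3
AB (MIN): min(-11, 18) = -11
AC (MIN): min(3, 13, -4, -2) = -4
H (MAX): max(0, -3, -11, -4) = 0
AD (MIN): min(1, -19) = -19
AE (MIN): min(8, 5) = 5
J (MAX): max(-19, 5) = 5
AF (MIN): min(-11, -10) = -11
AG (MIN): min(12, 2) = 2
AH (MIN): min(13, 14, -8) = -8
K (MAX): max(-11, 2, -8) = 2
AJ (MIN): min(14, -5, 4, 15) = -5
AK (MIN): min(10, 19, 9) = 9
L (MAX): max(-5, 9) = 9
C (MIN): min(0, 5, 2, 9) = 0
MAX prefers the higher value; A=-11, C=0. C is better since 0 > -11.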